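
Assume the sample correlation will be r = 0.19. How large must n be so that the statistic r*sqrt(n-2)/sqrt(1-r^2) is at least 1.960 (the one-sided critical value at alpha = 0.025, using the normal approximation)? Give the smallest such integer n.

r√(n−2)/√(1−r²) ≥ 1.960  ⇔  n−2 ≥ (1.960)²·(1−r²)/r²
(1−r²)/r² = (1−0.0361)/0.0361 = 26.7008
n ≥ 2 + 3.8416·26.7008 = 2 + 102.5738 = 104.5738
⌈104.5738⌉ = 105

105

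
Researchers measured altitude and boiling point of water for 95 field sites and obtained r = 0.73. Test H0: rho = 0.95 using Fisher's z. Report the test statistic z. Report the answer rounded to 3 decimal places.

-8.662

Fisher z: atanh(0.73) = 0.928727, atanh(0.95) = 1.831781
z = (z_r − z_0)·√(n−3) = (0.928727 − 1.831781)·√92 = -0.903054 · 9.591663 = -8.662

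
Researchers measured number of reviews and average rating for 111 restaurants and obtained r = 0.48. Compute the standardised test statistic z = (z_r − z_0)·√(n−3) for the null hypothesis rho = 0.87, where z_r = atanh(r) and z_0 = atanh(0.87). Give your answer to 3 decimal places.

-8.419

z_r = atanh(0.48) = 0.522984,  z_0 = atanh(0.87) = 1.333080
SE = 1/√(n−3) = 1/√108 = 0.096225
z = (z_r − z_0)/SE = (0.522984 − 1.333080) / 0.096225 = -0.810096 / 0.096225 = -8.419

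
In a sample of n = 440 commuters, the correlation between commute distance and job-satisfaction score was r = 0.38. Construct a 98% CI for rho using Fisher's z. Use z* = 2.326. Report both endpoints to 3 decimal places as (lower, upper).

Fisher z: z_r = atanh(r) = ½·ln((1+0.38)/(1−0.38)) = 0.400060
SE(z) = 1/√(n−3) = 1/√437 = 0.047836
98% ⇒ z* = 2.326; margin = 2.326·0.047836 = 0.111267
CI on z-scale: (0.288793, 0.511327)
Back-transform: tanh(0.288793) = 0.281024, tanh(0.511327) = 0.470978

(0.281, 0.471)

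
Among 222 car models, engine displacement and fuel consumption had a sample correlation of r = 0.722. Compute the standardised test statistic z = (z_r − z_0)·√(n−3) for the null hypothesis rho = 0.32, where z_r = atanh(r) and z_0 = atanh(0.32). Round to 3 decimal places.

z_r = atanh(0.722) = 0.911810,  z_0 = atanh(0.32) = 0.331647
SE = 1/√(n−3) = 1/√219 = 0.067574
z = (z_r − z_0)/SE = (0.911810 − 0.331647) / 0.067574 = 0.580163 / 0.067574 = 8.586

8.586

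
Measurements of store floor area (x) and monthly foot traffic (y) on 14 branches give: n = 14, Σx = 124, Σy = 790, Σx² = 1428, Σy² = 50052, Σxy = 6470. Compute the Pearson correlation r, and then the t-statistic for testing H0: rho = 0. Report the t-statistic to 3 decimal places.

-1.478

Numerator: nΣxy − (Σx)(Σy) = 14·6470 − (124)(790) = -7380
Denominator: √[(nΣx²−(Σx)²)(nΣy²−(Σy)²)]
  nΣx²−(Σx)² = 14·1428 − 15376 = 4616;  nΣy²−(Σy)² = 14·50052 − 624100 = 76628
  √(4616·76628) = √353714848 = 18807.3084
r = -7380 / 18807.3084 = -0.3924
t = r·√(n−2)/√(1−r²) = -0.3924·√12 / √(1−0.153978) = -1.359313 / 0.919795 = -1.478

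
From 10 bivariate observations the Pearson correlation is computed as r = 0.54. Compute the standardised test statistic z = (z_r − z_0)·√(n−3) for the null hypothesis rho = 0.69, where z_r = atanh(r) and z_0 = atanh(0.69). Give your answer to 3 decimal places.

-0.645

z_r = atanh(0.54) = 0.604156,  z_0 = atanh(0.69) = 0.847956
SE = 1/√(n−3) = 1/√7 = 0.377964
z = (z_r − z_0)/SE = (0.604156 − 0.847956) / 0.377964 = -0.243800 / 0.377964 = -0.645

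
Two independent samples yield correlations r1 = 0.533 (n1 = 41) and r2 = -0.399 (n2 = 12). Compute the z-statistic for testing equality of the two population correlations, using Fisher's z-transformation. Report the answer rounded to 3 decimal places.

2.743

z1 = atanh(0.533) = 0.594326,  z2 = atanh(-0.399) = -0.422459
SE = √(1/(n1−3) + 1/(n2−3)) = √(1/38 + 1/9) = √(0.0263158 + 0.1111111) = √0.1374269 = 0.370711
z = (z1 − z2)/SE = (0.594326 − (-0.422459)) / 0.370711 = 1.016785 / 0.370711 = 2.743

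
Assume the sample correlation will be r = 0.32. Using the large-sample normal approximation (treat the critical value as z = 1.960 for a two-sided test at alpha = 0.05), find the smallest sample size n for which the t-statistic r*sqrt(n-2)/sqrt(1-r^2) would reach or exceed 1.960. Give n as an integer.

36

r√(n−2)/√(1−r²) ≥ 1.960  ⇔  n−2 ≥ (1.960)²·(1−r²)/r²
(1−r²)/r² = (1−0.1024)/0.1024 = 8.7656
n ≥ 2 + 3.8416·8.7656 = 2 + 33.6739 = 35.6739
⌈35.6739⌉ = 36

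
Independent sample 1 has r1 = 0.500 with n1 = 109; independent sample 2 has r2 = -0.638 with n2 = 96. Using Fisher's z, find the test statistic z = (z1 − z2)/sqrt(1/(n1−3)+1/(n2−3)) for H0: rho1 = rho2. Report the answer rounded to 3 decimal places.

9.179

z1 = atanh(0.500) = 0.549306,  z2 = atanh(-0.638) = -0.754794
SE = √(1/(n1−3) + 1/(n2−3)) = √(1/106 + 1/93) = √(0.0094340 + 0.0107527) = √0.0201867 = 0.142080
z = (z1 − z2)/SE = (0.549306 − (-0.754794)) / 0.142080 = 1.304100 / 0.142080 = 9.179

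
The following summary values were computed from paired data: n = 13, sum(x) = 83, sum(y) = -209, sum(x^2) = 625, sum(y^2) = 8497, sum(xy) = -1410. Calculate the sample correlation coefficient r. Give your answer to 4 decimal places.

-0.1082

S_xy = nΣxy − ΣxΣy = 13·(-1410) − 83·(-209) = -18330 − (-17347) = -983
S_xx = nΣx² − (Σx)² = 13·625 − 83² = 8125 − 6889 = 1236
S_yy = nΣy² − (Σy)² = 13·8497 − (-209)² = 110461 − 43681 = 66780
r = S_xy / √(S_xx·S_yy) = -983 / √(1236·66780) = -983 / √82540080 = -983 / 9085.1571 = -0.1082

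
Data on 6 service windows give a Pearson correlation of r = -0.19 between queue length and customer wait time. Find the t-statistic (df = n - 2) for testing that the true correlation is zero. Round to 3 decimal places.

t = r·√(n−2) / √(1−r²) with r = -0.19, n = 6
  = -0.19·√4 / √(1 − 0.0361)
  = -0.19·2.000000 / 0.981784
  = -0.380000 / 0.981784 = -0.387

-0.387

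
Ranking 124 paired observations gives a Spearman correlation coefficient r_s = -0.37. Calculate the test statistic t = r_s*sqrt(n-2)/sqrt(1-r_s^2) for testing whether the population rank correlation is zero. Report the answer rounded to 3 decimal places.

-4.399

1 − r_s² = 1 − 0.1369 = 0.8631;  √(1−r_s²) = 0.929032
√(n−2) = √122 = 11.045361
t = r_s·√(n−2)/√(1−r_s²) = -0.37 · 11.045361 / 0.929032 = -4.399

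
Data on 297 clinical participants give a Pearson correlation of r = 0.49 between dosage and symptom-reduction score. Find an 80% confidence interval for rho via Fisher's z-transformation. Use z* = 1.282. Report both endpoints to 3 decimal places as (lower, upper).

(0.431, 0.545)

Fisher z: z_r = atanh(r) = ½·ln((1+0.49)/(1−0.49)) = 0.536060
SE(z) = 1/√(n−3) = 1/√294 = 0.058321
80% ⇒ z* = 1.282; margin = 1.282·0.058321 = 0.074768
CI on z-scale: (0.461292, 0.610828)
Back-transform: tanh(0.461292) = 0.431137, tanh(0.610828) = 0.544710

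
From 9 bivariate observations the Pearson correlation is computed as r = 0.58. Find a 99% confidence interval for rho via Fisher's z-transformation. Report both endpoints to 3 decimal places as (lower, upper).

(-0.371, 0.937)

Fisher z: z_r = atanh(r) = ½·ln((1+0.58)/(1−0.58)) = 0.662463
SE(z) = 1/√(n−3) = 1/√6 = 0.408248
99% ⇒ z* = 2.576; margin = 2.576·0.408248 = 1.051647
CI on z-scale: (-0.389184, 1.714110)
Back-transform: tanh(-0.389184) = -0.370657, tanh(1.714110) = 0.937150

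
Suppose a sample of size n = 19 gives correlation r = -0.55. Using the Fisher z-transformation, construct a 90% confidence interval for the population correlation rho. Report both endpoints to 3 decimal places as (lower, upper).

(-0.774, -0.204)

Fisher z: z_r = atanh(r) = ½·ln((1+(-0.55))/(1−(-0.55))) = -0.618381
SE(z) = 1/√(n−3) = 1/√16 = 0.250000
90% ⇒ z* = 1.645; margin = 1.645·0.250000 = 0.411250
CI on z-scale: (-1.029631, -0.207131)
Back-transform: tanh(-1.029631) = -0.773760, tanh(-0.207131) = -0.204219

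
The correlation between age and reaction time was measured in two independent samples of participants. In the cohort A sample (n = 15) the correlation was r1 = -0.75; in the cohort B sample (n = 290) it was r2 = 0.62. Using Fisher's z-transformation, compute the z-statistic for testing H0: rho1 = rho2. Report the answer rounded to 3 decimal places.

-5.763

z1 = atanh(-0.75) = -0.972955,  z2 = atanh(0.62) = 0.725005
SE = √(1/(n1−3) + 1/(n2−3)) = √(1/12 + 1/287) = √(0.0833333 + 0.0034843) = √0.0868176 = 0.294648
z = (z1 − z2)/SE = (-0.972955 − 0.725005) / 0.294648 = -1.697960 / 0.294648 = -5.763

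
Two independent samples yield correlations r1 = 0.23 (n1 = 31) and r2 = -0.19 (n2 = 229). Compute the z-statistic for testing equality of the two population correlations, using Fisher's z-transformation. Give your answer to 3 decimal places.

z1 = atanh(0.23) = 0.234189,  z2 = atanh(-0.19) = -0.192337
SE = √(1/(n1−3) + 1/(n2−3)) = √(1/28 + 1/226) = √(0.0357143 + 0.0044248) = √0.0401391 = 0.200347
z = (z1 − z2)/SE = (0.234189 − (-0.192337)) / 0.200347 = 0.426526 / 0.200347 = 2.129

2.129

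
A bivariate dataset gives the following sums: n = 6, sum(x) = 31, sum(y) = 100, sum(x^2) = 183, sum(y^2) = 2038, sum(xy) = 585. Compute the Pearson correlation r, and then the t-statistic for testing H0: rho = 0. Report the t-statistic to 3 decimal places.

2.214

Numerator: nΣxy − (Σx)(Σy) = 6·585 − (31)(100) = 410
Denominator: √[(nΣx²−(Σx)²)(nΣy²−(Σy)²)]
  nΣx²−(Σx)² = 6·183 − 961 = 137;  nΣy²−(Σy)² = 6·2038 − 10000 = 2228
  √(137·2228) = √305236 = 552.4817
r = 410 / 552.4817 = 0.7421
t = r·√(n−2)/√(1−r²) = 0.7421·√4 / √(1−0.550712) = 1.484200 / 0.670289 = 2.214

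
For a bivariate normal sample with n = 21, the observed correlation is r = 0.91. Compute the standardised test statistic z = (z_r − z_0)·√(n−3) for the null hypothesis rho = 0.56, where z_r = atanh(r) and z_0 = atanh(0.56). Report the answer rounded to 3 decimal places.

3.796

z_r = atanh(0.91) = 1.527524,  z_0 = atanh(0.56) = 0.632833
SE = 1/√(n−3) = 1/√18 = 0.235702
z = (z_r − z_0)/SE = (1.527524 − 0.632833) / 0.235702 = 0.894691 / 0.235702 = 3.796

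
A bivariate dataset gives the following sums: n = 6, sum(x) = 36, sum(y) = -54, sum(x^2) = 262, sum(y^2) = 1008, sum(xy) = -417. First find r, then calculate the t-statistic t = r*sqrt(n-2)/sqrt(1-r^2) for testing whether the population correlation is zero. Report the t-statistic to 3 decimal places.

-1.501

Numerator: nΣxy − (Σx)(Σy) = 6·(-417) − (36)(-54) = -558
Denominator: √[(nΣx²−(Σx)²)(nΣy²−(Σy)²)]
  nΣx²−(Σx)² = 6·262 − 1296 = 276;  nΣy²−(Σy)² = 6·1008 − 2916 = 3132
  √(276·3132) = √864432 = 929.7484
r = -558 / 929.7484 = -0.6002
t = r·√(n−2)/√(1−r²) = -0.6002·√4 / √(1−0.360240) = -1.200400 / 0.799850 = -1.501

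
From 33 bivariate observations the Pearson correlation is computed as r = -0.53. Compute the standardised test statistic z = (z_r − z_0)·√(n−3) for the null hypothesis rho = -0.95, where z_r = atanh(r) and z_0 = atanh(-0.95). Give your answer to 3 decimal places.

6.801

Fisher z: atanh(-0.53) = -0.590145, atanh(-0.95) = -1.831781
z = (z_r − z_0)·√(n−3) = (-0.590145 − (-1.831781))·√30 = 1.241636 · 5.477226 = 6.801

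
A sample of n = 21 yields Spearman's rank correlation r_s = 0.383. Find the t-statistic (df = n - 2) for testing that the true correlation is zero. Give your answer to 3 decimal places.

1 − r_s² = 1 − 0.146689 = 0.853311;  √(1−r_s²) = 0.923748
√(n−2) = √19 = 4.358899
t = r_s·√(n−2)/√(1−r_s²) = 0.383 · 4.358899 / 0.923748 = 1.807

1.807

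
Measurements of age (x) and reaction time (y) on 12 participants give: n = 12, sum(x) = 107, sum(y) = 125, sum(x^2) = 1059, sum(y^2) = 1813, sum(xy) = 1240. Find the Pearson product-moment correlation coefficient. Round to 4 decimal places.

S_xy = nΣxy − ΣxΣy = 12·1240 − 107·125 = 14880 − 13375 = 1505
S_xx = nΣx² − (Σx)² = 12·1059 − 107² = 12708 − 11449 = 1259
S_yy = nΣy² − (Σy)² = 12·1813 − 125² = 21756 − 15625 = 6131
r = S_xy / √(S_xx·S_yy) = 1505 / √(1259·6131) = 1505 / √7718929 = 1505 / 2778.2961 = 0.5417

0.5417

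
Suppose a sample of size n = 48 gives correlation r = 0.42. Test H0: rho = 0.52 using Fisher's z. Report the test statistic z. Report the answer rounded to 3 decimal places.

-0.863

Fisher z: atanh(0.42) = 0.447692, atanh(0.52) = 0.576340
z = (z_r − z_0)·√(n−3) = (0.447692 − 0.576340)·√45 = -0.128648 · 6.708204 = -0.863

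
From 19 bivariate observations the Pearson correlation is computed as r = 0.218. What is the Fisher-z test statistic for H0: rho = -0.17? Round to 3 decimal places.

1.573

z_r = atanh(0.218) = 0.221555,  z_0 = atanh(-0.17) = -0.171667
SE = 1/√(n−3) = 1/√16 = 0.250000
z = (z_r − z_0)/SE = (0.221555 − (-0.171667)) / 0.250000 = 0.393222 / 0.250000 = 1.573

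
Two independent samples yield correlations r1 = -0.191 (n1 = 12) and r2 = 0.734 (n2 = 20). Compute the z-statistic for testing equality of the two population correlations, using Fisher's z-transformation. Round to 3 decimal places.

Fisher z-transforms: z1 = atanh(-0.191) = -0.193375, z2 = atanh(0.734) = 0.937345; difference d = -1.130720
Var(d) = 1/9 + 1/17 = 0.1111111 + 0.0588235 = 0.1699346
z = d/√Var(d) = -1.130720 / √0.1699346 = -1.130720 / 0.412231 = -2.743

-2.743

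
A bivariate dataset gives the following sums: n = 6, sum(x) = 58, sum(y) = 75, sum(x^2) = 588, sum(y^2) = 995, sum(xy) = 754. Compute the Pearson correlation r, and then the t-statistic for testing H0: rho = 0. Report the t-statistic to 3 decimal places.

2.146

S_xy = nΣxy − ΣxΣy = 6·754 − 58·75 = 4524 − 4350 = 174
S_xx = nΣx² − (Σx)² = 6·588 − 58² = 3528 − 3364 = 164
S_yy = nΣy² − (Σy)² = 6·995 − 75² = 5970 − 5625 = 345
r = S_xy / √(S_xx·S_yy) = 174 / √(164·345) = 174 / √56580 = 174 / 237.8655 = 0.7315
t = r·√(n−2)/√(1−r²) = 0.7315·√4 / √(1−0.535092) = 1.463000 / 0.681842 = 2.146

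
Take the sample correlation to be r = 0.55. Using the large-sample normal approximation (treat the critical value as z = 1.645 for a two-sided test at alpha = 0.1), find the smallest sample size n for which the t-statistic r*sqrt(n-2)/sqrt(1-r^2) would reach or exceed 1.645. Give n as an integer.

9

r√(n−2)/√(1−r²) ≥ 1.645  ⇔  n−2 ≥ (1.645)²·(1−r²)/r²
(1−r²)/r² = (1−0.3025)/0.3025 = 2.3058
n ≥ 2 + 2.706025·2.3058 = 2 + 6.2396 = 8.2396
⌈8.2396⌉ = 9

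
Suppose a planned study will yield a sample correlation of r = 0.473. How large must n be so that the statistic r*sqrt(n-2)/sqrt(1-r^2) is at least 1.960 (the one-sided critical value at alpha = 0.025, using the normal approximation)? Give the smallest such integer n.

16

Need r·√(n−2)/√(1−r²) ≥ 1.960
√(n−2) ≥ 1.960·√(1−0.223729) / 0.473 = 1.960·0.881062 / 0.473 = 3.6509
n−2 ≥ 13.3291  ⇒  n ≥ 15.3291
Smallest integer n = 16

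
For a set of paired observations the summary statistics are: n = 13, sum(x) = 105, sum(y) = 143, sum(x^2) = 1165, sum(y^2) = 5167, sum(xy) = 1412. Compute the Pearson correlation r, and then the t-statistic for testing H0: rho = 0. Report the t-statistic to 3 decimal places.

S_xy = nΣxy − ΣxΣy = 13·1412 − 105·143 = 18356 − 15015 = 3341
S_xx = nΣx² − (Σx)² = 13·1165 − 105² = 15145 − 11025 = 4120
S_yy = nΣy² − (Σy)² = 13·5167 − 143² = 67171 − 20449 = 46722
r = S_xy / √(S_xx·S_yy) = 3341 / √(4120·46722) = 3341 / √192494640 = 3341 / 13874.2438 = 0.2408
t = r·√(n−2)/√(1−r²) = 0.2408·√11 / √(1−0.057985) = 0.798643 / 0.970575 = 0.823

0.823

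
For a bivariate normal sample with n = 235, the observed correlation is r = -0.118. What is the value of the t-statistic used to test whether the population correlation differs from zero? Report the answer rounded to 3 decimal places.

-1.814

t = r·√(n−2) / √(1−r²) with r = -0.118, n = 235
  = -0.118·√233 / √(1 − 0.013924)
  = -0.118·15.264338 / 0.993014
  = -1.801192 / 0.993014 = -1.814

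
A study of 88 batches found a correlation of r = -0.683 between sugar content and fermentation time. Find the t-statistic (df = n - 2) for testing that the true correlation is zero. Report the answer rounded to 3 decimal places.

-8.672

t = r·√(n−2) / √(1−r²) with r = -0.683, n = 88
  = -0.683·√86 / √(1 − 0.466489)
  = -0.683·9.273618 / 0.730418
  = -6.333881 / 0.730418 = -8.672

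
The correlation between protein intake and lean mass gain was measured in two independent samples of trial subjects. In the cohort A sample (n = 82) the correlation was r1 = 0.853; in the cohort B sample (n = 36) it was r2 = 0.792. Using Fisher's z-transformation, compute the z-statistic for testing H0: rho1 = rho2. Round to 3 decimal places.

z1 = atanh(0.853) = 1.267064,  z2 = atanh(0.792) = 1.076775
SE = √(1/(n1−3) + 1/(n2−3)) = √(1/79 + 1/33) = √(0.0126582 + 0.0303030) = √0.0429612 = 0.207271
z = (z1 − z2)/SE = (1.267064 − 1.076775) / 0.207271 = 0.190289 / 0.207271 = 0.918

0.918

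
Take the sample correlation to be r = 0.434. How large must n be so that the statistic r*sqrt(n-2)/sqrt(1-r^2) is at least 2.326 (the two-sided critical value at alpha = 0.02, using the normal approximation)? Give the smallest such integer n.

Need r·√(n−2)/√(1−r²) ≥ 2.326
√(n−2) ≥ 2.326·√(1−0.188356) / 0.434 = 2.326·0.900913 / 0.434 = 4.8284
n−2 ≥ 23.3134  ⇒  n ≥ 25.3134
Smallest integer n = 26

26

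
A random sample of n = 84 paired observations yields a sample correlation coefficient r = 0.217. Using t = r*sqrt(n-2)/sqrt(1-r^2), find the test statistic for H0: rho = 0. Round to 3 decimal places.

t = r·√(n−2) / √(1−r²) with r = 0.217, n = 84
  = 0.217·√82 / √(1 − 0.047089)
  = 0.217·9.055385 / 0.976172
  = 1.965019 / 0.976172 = 2.013

2.013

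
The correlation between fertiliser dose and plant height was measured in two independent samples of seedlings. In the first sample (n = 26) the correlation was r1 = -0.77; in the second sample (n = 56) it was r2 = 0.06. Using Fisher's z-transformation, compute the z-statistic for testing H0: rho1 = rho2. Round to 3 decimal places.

-4.327

z1 = atanh(-0.77) = -1.020328,  z2 = atanh(0.06) = 0.060072
SE = √(1/(n1−3) + 1/(n2−3)) = √(1/23 + 1/53) = √(0.0434783 + 0.0188679) = √0.0623462 = 0.249692
z = (z1 − z2)/SE = (-1.020328 − 0.060072) / 0.249692 = -1.080400 / 0.249692 = -4.327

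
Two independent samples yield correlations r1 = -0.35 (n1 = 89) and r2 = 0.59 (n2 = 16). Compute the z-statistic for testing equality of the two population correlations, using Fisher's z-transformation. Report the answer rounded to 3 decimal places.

-3.505

Fisher z-transforms: z1 = atanh(-0.35) = -0.365444, z2 = atanh(0.59) = 0.677666; difference d = -1.043110
Var(d) = 1/86 + 1/13 = 0.0116279 + 0.0769231 = 0.0885510
z = d/√Var(d) = -1.043110 / √0.0885510 = -1.043110 / 0.297575 = -3.505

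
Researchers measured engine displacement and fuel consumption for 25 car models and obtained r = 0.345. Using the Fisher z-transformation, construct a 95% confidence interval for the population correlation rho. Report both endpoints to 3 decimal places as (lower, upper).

z_r = atanh(0.345) = 0.359757;  SE = 1/√(n−3) = 1/√22 = 0.213201
z-limits: 0.359757 ± 1.960·0.213201 = 0.359757 ± 0.417874 = [-0.058117, 0.777631]
ρ-limits: (tanh -0.058117, tanh 0.777631) = (-0.058, 0.651)

(-0.058, 0.651)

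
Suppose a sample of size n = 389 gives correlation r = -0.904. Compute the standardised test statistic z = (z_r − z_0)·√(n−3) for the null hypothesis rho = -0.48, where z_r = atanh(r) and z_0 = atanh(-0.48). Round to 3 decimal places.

-19.071

z_r = atanh(-0.904) = -1.493682,  z_0 = atanh(-0.48) = -0.522984
SE = 1/√(n−3) = 1/√386 = 0.050899
z = (z_r − z_0)/SE = (-1.493682 − (-0.522984)) / 0.050899 = -0.970698 / 0.050899 = -19.071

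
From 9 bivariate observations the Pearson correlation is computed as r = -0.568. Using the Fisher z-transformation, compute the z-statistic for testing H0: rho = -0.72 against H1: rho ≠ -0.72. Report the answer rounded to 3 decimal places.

0.644

z_r = atanh(-0.568) = -0.644565,  z_0 = atanh(-0.72) = -0.907645
SE = 1/√(n−3) = 1/√6 = 0.408248
z = (z_r − z_0)/SE = (-0.644565 − (-0.907645)) / 0.408248 = 0.263080 / 0.408248 = 0.644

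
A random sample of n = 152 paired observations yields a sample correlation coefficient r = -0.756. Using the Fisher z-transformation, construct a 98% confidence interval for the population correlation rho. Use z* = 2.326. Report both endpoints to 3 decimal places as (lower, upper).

(-0.827, -0.662)

z_r = atanh(-0.756) = -0.986813;  SE = 1/√(n−3) = 1/√149 = 0.081923
z-limits: -0.986813 ± 2.326·0.081923 = -0.986813 ± 0.190553 = [-1.177366, -0.796260]
ρ-limits: (tanh -1.177366, tanh -0.796260) = (-0.827, -0.662)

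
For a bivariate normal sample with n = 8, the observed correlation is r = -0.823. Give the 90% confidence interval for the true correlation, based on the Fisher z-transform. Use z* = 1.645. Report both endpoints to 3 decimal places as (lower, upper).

Fisher z: z_r = atanh(r) = ½·ln((1+(-0.823))/(1−(-0.823))) = -1.166045
SE(z) = 1/√(n−3) = 1/√5 = 0.447214
90% ⇒ z* = 1.645; margin = 1.645·0.447214 = 0.735667
CI on z-scale: (-1.901712, -0.430378)
Back-transform: tanh(-1.901712) = -0.956384, tanh(-0.430378) = -0.405637

(-0.956, -0.406)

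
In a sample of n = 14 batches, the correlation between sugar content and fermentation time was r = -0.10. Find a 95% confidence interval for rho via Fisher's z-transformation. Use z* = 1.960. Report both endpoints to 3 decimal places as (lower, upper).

(-0.599, 0.455)

z_r = atanh(-0.10) = -0.100335;  SE = 1/√(n−3) = 1/√11 = 0.301511
z-limits: -0.100335 ± 1.960·0.301511 = -0.100335 ± 0.590962 = [-0.691297, 0.490627]
ρ-limits: (tanh -0.691297, tanh 0.490627) = (-0.599, 0.455)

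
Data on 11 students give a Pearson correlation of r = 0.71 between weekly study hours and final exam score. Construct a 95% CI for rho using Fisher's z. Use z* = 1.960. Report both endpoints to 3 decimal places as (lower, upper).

Fisher z: z_r = atanh(r) = ½·ln((1+0.71)/(1−0.71)) = 0.887184
SE(z) = 1/√(n−3) = 1/√8 = 0.353553
95% ⇒ z* = 1.960; margin = 1.960·0.353553 = 0.692964
CI on z-scale: (0.194220, 1.580148)
Back-transform: tanh(0.194220) = 0.191814, tanh(1.580148) = 0.918625

(0.192, 0.919)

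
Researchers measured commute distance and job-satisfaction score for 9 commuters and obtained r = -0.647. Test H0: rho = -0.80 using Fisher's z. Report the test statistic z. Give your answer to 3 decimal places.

0.805

Fisher z: atanh(-0.647) = -0.770121, atanh(-0.80) = -1.098612
z = (z_r − z_0)·√(n−3) = (-0.770121 − (-1.098612))·√6 = 0.328491 · 2.449490 = 0.805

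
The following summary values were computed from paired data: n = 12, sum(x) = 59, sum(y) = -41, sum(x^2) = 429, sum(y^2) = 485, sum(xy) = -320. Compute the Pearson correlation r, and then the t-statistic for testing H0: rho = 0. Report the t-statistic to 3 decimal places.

S_xy = nΣxy − ΣxΣy = 12·(-320) − 59·(-41) = -3840 − (-2419) = -1421
S_xx = nΣx² − (Σx)² = 12·429 − 59² = 5148 − 3481 = 1667
S_yy = nΣy² − (Σy)² = 12·485 − (-41)² = 5820 − 1681 = 4139
r = S_xy / √(S_xx·S_yy) = -1421 / √(1667·4139) = -1421 / √6899713 = -1421 / 2626.7305 = -0.5410
t = r·√(n−2)/√(1−r²) = -0.5410·√10 / √(1−0.292681) = -1.710792 / 0.841023 = -2.034

-2.034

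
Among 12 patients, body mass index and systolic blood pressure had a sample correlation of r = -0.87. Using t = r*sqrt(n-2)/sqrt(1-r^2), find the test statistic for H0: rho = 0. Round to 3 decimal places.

-5.580

t = r·√(n−2) / √(1−r²) with r = -0.87, n = 12
  = -0.87·√10 / √(1 − 0.7569)
  = -0.87·3.162278 / 0.493052
  = -2.751182 / 0.493052 = -5.580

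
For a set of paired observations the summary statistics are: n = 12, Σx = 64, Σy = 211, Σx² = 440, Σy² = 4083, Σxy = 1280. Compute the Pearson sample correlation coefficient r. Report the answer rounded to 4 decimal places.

Numerator: nΣxy − (Σx)(Σy) = 12·1280 − (64)(211) = 1856
Denominator: √[(nΣx²−(Σx)²)(nΣy²−(Σy)²)]
  nΣx²−(Σx)² = 12·440 − 4096 = 1184;  nΣy²−(Σy)² = 12·4083 − 44521 = 4475
  √(1184·4475) = √5298400 = 2301.8254
r = 1856 / 2301.8254 = 0.8063

0.8063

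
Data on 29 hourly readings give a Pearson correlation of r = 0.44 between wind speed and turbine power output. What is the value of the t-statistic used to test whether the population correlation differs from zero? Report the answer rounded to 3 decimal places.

2.546

t = r·√(n−2) / √(1−r²) with r = 0.44, n = 29
  = 0.44·√27 / √(1 − 0.1936)
  = 0.44·5.196152 / 0.897998
  = 2.286307 / 0.897998 = 2.546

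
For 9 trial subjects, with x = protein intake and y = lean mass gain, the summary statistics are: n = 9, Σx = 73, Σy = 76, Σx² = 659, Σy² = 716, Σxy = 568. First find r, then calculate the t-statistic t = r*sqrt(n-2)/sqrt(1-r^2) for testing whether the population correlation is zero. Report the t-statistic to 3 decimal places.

-2.505

S_xy = nΣxy − ΣxΣy = 9·568 − 73·76 = 5112 − 5548 = -436
S_xx = nΣx² − (Σx)² = 9·659 − 73² = 5931 − 5329 = 602
S_yy = nΣy² − (Σy)² = 9·716 − 76² = 6444 − 5776 = 668
r = S_xy / √(S_xx·S_yy) = -436 / √(602·668) = -436 / √402136 = -436 / 634.1419 = -0.6875
t = r·√(n−2)/√(1−r²) = -0.6875·√7 / √(1−0.472656) = -1.818954 / 0.726185 = -2.505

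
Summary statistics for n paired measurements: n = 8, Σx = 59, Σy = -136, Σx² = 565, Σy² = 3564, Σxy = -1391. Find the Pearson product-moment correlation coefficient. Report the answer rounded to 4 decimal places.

Numerator: nΣxy − (Σx)(Σy) = 8·(-1391) − (59)(-136) = -3104
Denominator: √[(nΣx²−(Σx)²)(nΣy²−(Σy)²)]
  nΣx²−(Σx)² = 8·565 − 3481 = 1039;  nΣy²−(Σy)² = 8·3564 − 18496 = 10016
  √(1039·10016) = √10406624 = 3225.9299
r = -3104 / 3225.9299 = -0.9622

-0.9622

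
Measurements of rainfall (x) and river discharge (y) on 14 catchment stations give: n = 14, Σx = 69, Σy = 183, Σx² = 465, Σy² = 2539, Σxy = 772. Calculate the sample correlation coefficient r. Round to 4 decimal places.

-0.9590

S_xy = nΣxy − ΣxΣy = 14·772 − 69·183 = 10808 − 12627 = -1819
S_xx = nΣx² − (Σx)² = 14·465 − 69² = 6510 − 4761 = 1749
S_yy = nΣy² − (Σy)² = 14·2539 − 183² = 35546 − 33489 = 2057
r = S_xy / √(S_xx·S_yy) = -1819 / √(1749·2057) = -1819 / √3597693 = -1819 / 1896.7586 = -0.9590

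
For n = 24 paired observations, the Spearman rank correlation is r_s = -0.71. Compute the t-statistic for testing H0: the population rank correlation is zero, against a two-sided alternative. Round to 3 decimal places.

-4.729

1 − r_s² = 1 − 0.5041 = 0.4959;  √(1−r_s²) = 0.704202
√(n−2) = √22 = 4.690416
t = r_s·√(n−2)/√(1−r_s²) = -0.71 · 4.690416 / 0.704202 = -4.729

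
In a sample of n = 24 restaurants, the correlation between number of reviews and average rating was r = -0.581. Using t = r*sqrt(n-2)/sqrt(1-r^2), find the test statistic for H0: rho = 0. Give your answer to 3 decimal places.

-3.348

t = r·√(n−2) / √(1−r²) with r = -0.581, n = 24
  = -0.581·√22 / √(1 − 0.337561)
  = -0.581·4.690416 / 0.813904
  = -2.725132 / 0.813904 = -3.348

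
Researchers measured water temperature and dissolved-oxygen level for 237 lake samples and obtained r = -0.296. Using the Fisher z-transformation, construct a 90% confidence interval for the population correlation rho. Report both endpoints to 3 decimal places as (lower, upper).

z_r = atanh(-0.296) = -0.305130;  SE = 1/√(n−3) = 1/√234 = 0.065372
z-limits: -0.305130 ± 1.645·0.065372 = -0.305130 ± 0.107537 = [-0.412667, -0.197593]
ρ-limits: (tanh -0.412667, tanh -0.197593) = (-0.391, -0.195)

(-0.391, -0.195)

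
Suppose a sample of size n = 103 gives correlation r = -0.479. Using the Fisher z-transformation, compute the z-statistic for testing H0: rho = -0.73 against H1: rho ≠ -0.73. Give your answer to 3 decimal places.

4.070

z_r = atanh(-0.479) = -0.521686,  z_0 = atanh(-0.73) = -0.928727
SE = 1/√(n−3) = 1/√100 = 0.100000
z = (z_r − z_0)/SE = (-0.521686 − (-0.928727)) / 0.100000 = 0.407041 / 0.100000 = 4.070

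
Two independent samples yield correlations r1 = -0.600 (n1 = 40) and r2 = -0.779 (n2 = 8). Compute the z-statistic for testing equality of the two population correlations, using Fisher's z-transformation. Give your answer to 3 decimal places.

Fisher z-transforms: z1 = atanh(-0.600) = -0.693147, z2 = atanh(-0.779) = -1.042822; difference d = 0.349675
Var(d) = 1/37 + 1/5 = 0.0270270 + 0.2000000 = 0.2270270
z = d/√Var(d) = 0.349675 / √0.2270270 = 0.349675 / 0.476474 = 0.734

0.734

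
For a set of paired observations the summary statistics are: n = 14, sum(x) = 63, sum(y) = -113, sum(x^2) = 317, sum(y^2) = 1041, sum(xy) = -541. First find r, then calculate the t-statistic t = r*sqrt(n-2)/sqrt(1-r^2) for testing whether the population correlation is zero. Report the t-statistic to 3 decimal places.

Numerator: nΣxy − (Σx)(Σy) = 14·(-541) − (63)(-113) = -455
Denominator: √[(nΣx²−(Σx)²)(nΣy²−(Σy)²)]
  nΣx²−(Σx)² = 14·317 − 3969 = 469;  nΣy²−(Σy)² = 14·1041 − 12769 = 1805
  √(469·1805) = √846545 = 920.0788
r = -455 / 920.0788 = -0.4945
t = r·√(n−2)/√(1−r²) = -0.4945·√12 / √(1−0.244530) = -1.712998 / 0.869178 = -1.971

-1.971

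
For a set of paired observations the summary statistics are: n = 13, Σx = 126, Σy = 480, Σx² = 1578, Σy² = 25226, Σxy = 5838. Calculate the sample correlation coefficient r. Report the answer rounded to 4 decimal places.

S_xy = nΣxy − ΣxΣy = 13·5838 − 126·480 = 75894 − 60480 = 15414
S_xx = nΣx² − (Σx)² = 13·1578 − 126² = 20514 − 15876 = 4638
S_yy = nΣy² − (Σy)² = 13·25226 − 480² = 327938 − 230400 = 97538
r = S_xy / √(S_xx·S_yy) = 15414 / √(4638·97538) = 15414 / √452381244 = 15414 / 21269.2558 = 0.7247

0.7247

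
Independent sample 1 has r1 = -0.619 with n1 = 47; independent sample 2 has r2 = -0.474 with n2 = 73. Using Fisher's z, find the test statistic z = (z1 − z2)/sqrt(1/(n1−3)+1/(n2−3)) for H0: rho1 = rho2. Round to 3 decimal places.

-1.082

Fisher z-transforms: z1 = atanh(-0.619) = -0.723382, z2 = atanh(-0.474) = -0.515217; difference d = -0.208165
Var(d) = 1/44 + 1/70 = 0.0227273 + 0.0142857 = 0.0370130
z = d/√Var(d) = -0.208165 / √0.0370130 = -0.208165 / 0.192388 = -1.082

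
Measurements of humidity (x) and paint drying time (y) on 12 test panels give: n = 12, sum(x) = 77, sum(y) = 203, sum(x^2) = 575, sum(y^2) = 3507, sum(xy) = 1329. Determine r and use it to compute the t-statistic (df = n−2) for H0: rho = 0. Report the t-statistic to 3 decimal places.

1.158

Numerator: nΣxy − (Σx)(Σy) = 12·1329 − (77)(203) = 317
Denominator: √[(nΣx²−(Σx)²)(nΣy²−(Σy)²)]
  nΣx²−(Σx)² = 12·575 − 5929 = 971;  nΣy²−(Σy)² = 12·3507 − 41209 = 875
  √(971·875) = √849625 = 921.7511
r = 317 / 921.7511 = 0.3439
t = r·√(n−2)/√(1−r²) = 0.3439·√10 / √(1−0.118267) = 1.087507 / 0.939006 = 1.158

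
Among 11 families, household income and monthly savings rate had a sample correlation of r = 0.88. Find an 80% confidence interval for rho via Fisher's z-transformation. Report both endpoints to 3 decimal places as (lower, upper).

(0.727, 0.950)

z_r = atanh(0.88) = 1.375768;  SE = 1/√(n−3) = 1/√8 = 0.353553
z-limits: 1.375768 ± 1.282·0.353553 = 1.375768 ± 0.453255 = [0.922513, 1.829023]
ρ-limits: (tanh 0.922513, tanh 1.829023) = (0.727, 0.950)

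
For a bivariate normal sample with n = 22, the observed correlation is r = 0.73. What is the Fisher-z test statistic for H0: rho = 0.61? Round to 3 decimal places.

0.958

Fisher z: atanh(0.73) = 0.928727, atanh(0.61) = 0.708921
z = (z_r − z_0)·√(n−3) = (0.928727 − 0.708921)·√19 = 0.219806 · 4.358899 = 0.958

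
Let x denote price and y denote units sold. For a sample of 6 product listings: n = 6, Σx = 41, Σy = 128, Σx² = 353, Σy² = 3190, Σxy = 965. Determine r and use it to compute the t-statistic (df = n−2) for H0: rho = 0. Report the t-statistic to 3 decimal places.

1.136

Numerator: nΣxy − (Σx)(Σy) = 6·965 − (41)(128) = 542
Denominator: √[(nΣx²−(Σx)²)(nΣy²−(Σy)²)]
  nΣx²−(Σx)² = 6·353 − 1681 = 437;  nΣy²−(Σy)² = 6·3190 − 16384 = 2756
  √(437·2756) = √1204372 = 1097.4388
r = 542 / 1097.4388 = 0.4939
t = r·√(n−2)/√(1−r²) = 0.4939·√4 / √(1−0.243937) = 0.987800 / 0.869519 = 1.136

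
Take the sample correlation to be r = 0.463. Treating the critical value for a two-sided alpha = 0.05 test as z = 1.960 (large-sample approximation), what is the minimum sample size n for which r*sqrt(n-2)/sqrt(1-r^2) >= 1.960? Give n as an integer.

Need r·√(n−2)/√(1−r²) ≥ 1.960
√(n−2) ≥ 1.960·√(1−0.214369) / 0.463 = 1.960·0.886358 / 0.463 = 3.7522
n−2 ≥ 14.0790  ⇒  n ≥ 16.0790
Smallest integer n = 17

17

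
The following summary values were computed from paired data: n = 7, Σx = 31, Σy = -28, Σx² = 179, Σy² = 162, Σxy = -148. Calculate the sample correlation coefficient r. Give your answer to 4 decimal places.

-0.5255

Numerator: nΣxy − (Σx)(Σy) = 7·(-148) − (31)(-28) = -168
Denominator: √[(nΣx²−(Σx)²)(nΣy²−(Σy)²)]
  nΣx²−(Σx)² = 7·179 − 961 = 292;  nΣy²−(Σy)² = 7·162 − 784 = 350
  √(292·350) = √102200 = 319.6873
r = -168 / 319.6873 = -0.5255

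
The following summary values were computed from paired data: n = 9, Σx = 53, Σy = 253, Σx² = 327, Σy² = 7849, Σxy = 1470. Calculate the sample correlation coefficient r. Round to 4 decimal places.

Numerator: nΣxy − (Σx)(Σy) = 9·1470 − (53)(253) = -179
Denominator: √[(nΣx²−(Σx)²)(nΣy²−(Σy)²)]
  nΣx²−(Σx)² = 9·327 − 2809 = 134;  nΣy²−(Σy)² = 9·7849 − 64009 = 6632
  √(134·6632) = √888688 = 942.7025
r = -179 / 942.7025 = -0.1899

-0.1899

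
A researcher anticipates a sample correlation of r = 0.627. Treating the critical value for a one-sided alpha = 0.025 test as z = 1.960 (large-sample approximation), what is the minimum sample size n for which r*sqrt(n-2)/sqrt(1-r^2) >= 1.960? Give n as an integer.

Need r·√(n−2)/√(1−r²) ≥ 1.960
√(n−2) ≥ 1.960·√(1−0.393129) / 0.627 = 1.960·0.779019 / 0.627 = 2.4352
n−2 ≥ 5.9302  ⇒  n ≥ 7.9302
Smallest integer n = 8

8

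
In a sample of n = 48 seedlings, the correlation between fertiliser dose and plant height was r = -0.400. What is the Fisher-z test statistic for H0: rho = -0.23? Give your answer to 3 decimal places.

-1.271

Fisher z: atanh(-0.400) = -0.423649, atanh(-0.23) = -0.234189
z = (z_r − z_0)·√(n−3) = (-0.423649 − (-0.234189))·√45 = -0.189460 · 6.708204 = -1.271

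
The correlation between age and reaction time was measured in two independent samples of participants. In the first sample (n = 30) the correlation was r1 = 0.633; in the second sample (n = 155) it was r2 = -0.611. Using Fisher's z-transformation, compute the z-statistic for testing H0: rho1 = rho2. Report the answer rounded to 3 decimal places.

z1 = atanh(0.633) = 0.746406,  z2 = atanh(-0.611) = -0.710516
SE = √(1/(n1−3) + 1/(n2−3)) = √(1/27 + 1/152) = √(0.0370370 + 0.0065789) = √0.0436159 = 0.208844
z = (z1 − z2)/SE = (0.746406 − (-0.710516)) / 0.208844 = 1.456922 / 0.208844 = 6.976

6.976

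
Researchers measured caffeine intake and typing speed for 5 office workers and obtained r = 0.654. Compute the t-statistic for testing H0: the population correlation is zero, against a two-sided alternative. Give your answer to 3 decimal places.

1.497

t = r·√(n−2) / √(1−r²) with r = 0.654, n = 5
  = 0.654·√3 / √(1 − 0.427716)
  = 0.654·1.732051 / 0.756495
  = 1.132761 / 0.756495 = 1.497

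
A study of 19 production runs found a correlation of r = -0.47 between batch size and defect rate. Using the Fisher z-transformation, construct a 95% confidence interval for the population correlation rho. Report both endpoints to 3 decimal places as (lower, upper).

z_r = atanh(-0.47) = -0.510070;  SE = 1/√(n−3) = 1/√16 = 0.250000
z-limits: -0.510070 ± 1.960·0.250000 = -0.510070 ± 0.490000 = [-1.000070, -0.020070]
ρ-limits: (tanh -1.000070, tanh -0.020070) = (-0.762, -0.020)

(-0.762, -0.020)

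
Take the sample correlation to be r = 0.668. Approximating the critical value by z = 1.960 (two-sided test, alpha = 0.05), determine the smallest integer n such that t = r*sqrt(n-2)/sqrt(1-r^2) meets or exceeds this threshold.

7

r√(n−2)/√(1−r²) ≥ 1.960  ⇔  n−2 ≥ (1.960)²·(1−r²)/r²
(1−r²)/r² = (1−0.446224)/0.446224 = 1.2410
n ≥ 2 + 3.8416·1.2410 = 2 + 4.7674 = 6.7674
⌈6.7674⌉ = 7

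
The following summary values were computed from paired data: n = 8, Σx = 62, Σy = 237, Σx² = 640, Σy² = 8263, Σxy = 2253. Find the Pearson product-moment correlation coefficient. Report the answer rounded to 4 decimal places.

Numerator: nΣxy − (Σx)(Σy) = 8·2253 − (62)(237) = 3330
Denominator: √[(nΣx²−(Σx)²)(nΣy²−(Σy)²)]
  nΣx²−(Σx)² = 8·640 − 3844 = 1276;  nΣy²−(Σy)² = 8·8263 − 56169 = 9935
  √(1276·9935) = √12677060 = 3560.4859
r = 3330 / 3560.4859 = 0.9353

0.9353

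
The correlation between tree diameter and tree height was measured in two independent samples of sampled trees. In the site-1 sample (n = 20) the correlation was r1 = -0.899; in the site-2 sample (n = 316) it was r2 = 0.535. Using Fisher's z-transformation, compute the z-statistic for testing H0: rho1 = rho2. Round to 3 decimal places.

-8.288

z1 = atanh(-0.899) = -1.466981,  z2 = atanh(0.535) = 0.597124
SE = √(1/(n1−3) + 1/(n2−3)) = √(1/17 + 1/313) = √(0.0588235 + 0.0031949) = √0.0620184 = 0.249035
z = (z1 − z2)/SE = (-1.466981 − 0.597124) / 0.249035 = -2.064105 / 0.249035 = -8.288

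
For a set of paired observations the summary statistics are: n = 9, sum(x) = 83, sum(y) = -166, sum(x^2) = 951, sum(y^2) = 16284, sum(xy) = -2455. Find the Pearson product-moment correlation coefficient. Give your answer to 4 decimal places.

Numerator: nΣxy − (Σx)(Σy) = 9·(-2455) − (83)(-166) = -8317
Denominator: √[(nΣx²−(Σx)²)(nΣy²−(Σy)²)]
  nΣx²−(Σx)² = 9·951 − 6889 = 1670;  nΣy²−(Σy)² = 9·16284 − 27556 = 119000
  √(1670·119000) = √198730000 = 14097.1628
r = -8317 / 14097.1628 = -0.5900

-0.5900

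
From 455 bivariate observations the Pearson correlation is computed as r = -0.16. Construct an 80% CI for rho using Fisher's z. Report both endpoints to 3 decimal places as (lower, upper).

(-0.218, -0.101)

Fisher z: z_r = atanh(r) = ½·ln((1+(-0.16))/(1−(-0.16))) = -0.161387
SE(z) = 1/√(n−3) = 1/√452 = 0.047036
80% ⇒ z* = 1.282; margin = 1.282·0.047036 = 0.060300
CI on z-scale: (-0.221687, -0.101087)
Back-transform: tanh(-0.221687) = -0.218125, tanh(-0.101087) = -0.100744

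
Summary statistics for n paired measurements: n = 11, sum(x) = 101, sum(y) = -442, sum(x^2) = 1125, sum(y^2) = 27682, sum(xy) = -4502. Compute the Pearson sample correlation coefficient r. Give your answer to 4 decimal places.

Numerator: nΣxy − (Σx)(Σy) = 11·(-4502) − (101)(-442) = -4880
Denominator: √[(nΣx²−(Σx)²)(nΣy²−(Σy)²)]
  nΣx²−(Σx)² = 11·1125 − 10201 = 2174;  nΣy²−(Σy)² = 11·27682 − 195364 = 109138
  √(2174·109138) = √237266012 = 15403.4416
r = -4880 / 15403.4416 = -0.3168

-0.3168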